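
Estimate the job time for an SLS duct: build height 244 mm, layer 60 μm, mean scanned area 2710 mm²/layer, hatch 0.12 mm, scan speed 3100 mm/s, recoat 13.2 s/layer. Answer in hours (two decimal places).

Layer count = ceil(244 / 0.06) = 4067.
Scan path per layer = 2710 / 0.12, so 22583.3 mm.
Scan time per layer = 22583.3 / 3100 = 7.2849 s.
Per-layer time: 7.2849 + 13.2 → 20.4849 s.
Build time = 4067 × 20.4849 = 83312.0883 s = 23.14 hours.

23.14 hours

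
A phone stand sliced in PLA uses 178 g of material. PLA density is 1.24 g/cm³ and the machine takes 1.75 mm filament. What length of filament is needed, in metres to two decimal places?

59.68 m

Extruded volume: 178/1.24 = 143.5484 cm³ (143548.4 mm³).
Cross-section of 1.75 mm filament: π·(1.75/2)² = 2.4053 mm².
Length = 143548.4 / 2.4053 = 59680.04 mm = 59.68 m.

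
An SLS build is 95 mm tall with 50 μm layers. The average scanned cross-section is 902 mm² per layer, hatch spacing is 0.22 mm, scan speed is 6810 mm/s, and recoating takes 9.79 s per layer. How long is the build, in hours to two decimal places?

5.48 hours

Number of layers: 95 / 0.05 → 1900 (rounded up).
Hatch length per layer = 902 / 0.22 = 4100 mm.
Per-layer scan time: 4100 / 6810 → 0.6021 s.
Layer cycle = 0.6021 + 9.79, so 10.3921 s.
Build time = 1900 × 10.3921 = 19744.99 s = 5.48 hours.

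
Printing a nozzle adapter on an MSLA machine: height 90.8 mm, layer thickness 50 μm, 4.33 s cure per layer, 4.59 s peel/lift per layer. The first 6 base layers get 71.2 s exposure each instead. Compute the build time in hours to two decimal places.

4.61 hours

Layers = ⌈90.8/0.05⌉ = 1816.
Bottom layers = 6 × (71.2 + 4.59), so 454.74 s.
Regular layers = 1810 × (4.33 + 4.59) = 16145.2 s.
Sum: 454.74 + 16145.2 = 16599.94 s → 4.61 hours.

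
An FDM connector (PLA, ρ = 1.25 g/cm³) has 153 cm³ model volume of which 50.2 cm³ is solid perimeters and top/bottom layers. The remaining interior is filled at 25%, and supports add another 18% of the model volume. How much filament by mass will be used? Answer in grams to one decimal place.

Volume inside the shell: 153 − 50.2 → 102.8 cm³.
Infill volume: 0.25 × 102.8 → 25.7 cm³.
Support: 0.18 × 153 → 27.54 cm³.
Total printed volume: 50.2 + 25.7 + 27.54 → 103.44 cm³.
Mass: 103.44 × 1.25 → 129.3 g.

129.3 g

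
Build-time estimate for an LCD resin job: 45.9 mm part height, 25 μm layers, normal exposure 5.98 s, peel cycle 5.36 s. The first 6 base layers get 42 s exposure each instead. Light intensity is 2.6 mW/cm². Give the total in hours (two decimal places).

5.84 hours

Number of layers: 45.9 / 0.025 → 1836 (rounded up).
Bottom layers = 6 × (42 + 5.36), so 284.16 s.
Normal layers = 1830 × (5.98 + 5.36), so 20752.2 s.
Total = 284.16 + 20752.2 = 21036.36 s = 5.84 hours.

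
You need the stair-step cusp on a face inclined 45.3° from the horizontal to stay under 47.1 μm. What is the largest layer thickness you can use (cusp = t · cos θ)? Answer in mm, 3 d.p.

0.067 mm

cos(45.3°) = 0.7034; t_max = 0.0471/0.7034 = 0.067 mm.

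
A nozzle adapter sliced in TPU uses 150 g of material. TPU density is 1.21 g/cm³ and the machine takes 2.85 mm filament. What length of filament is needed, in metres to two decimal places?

19.43 m

Volume = 150 g / 1.21 g·cm⁻³ = 123.9669 cm³ = 123966.9 mm³.
Filament cross-section = π × (2.85/2)² = 6.3794 mm².
Length = 123966.9 / 6.3794 = 19432.38 mm = 19.43 m.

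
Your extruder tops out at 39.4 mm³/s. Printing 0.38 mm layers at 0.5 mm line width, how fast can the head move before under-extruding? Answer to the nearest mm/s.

Bead cross-section = 0.38 × 0.5 = 0.19 mm².
Max speed = 39.4 / 0.19 = 207.37 ≈ 207 mm/s.

207 mm/s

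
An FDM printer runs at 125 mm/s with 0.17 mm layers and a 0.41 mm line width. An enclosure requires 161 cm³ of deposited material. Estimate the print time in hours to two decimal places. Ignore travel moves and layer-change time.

Bead cross-section: 0.17 × 0.41 → 0.0697 mm².
Total extruded path = 161000/0.0697 = 2309899.6 mm.
Print-move time = 2309899.6 / 125, so 18479.2 s.
18479.2 s = 5.13 hours.

5.13 hours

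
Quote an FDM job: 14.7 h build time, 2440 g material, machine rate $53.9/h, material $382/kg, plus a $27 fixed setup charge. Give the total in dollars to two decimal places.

Machine-time cost = 53.9 × 14.7, so $792.33.
Feedstock cost = 382 × 2440/1000, so $932.08.
Total = 792.33 + 932.08 + 27 = $1751.41.

$1751.41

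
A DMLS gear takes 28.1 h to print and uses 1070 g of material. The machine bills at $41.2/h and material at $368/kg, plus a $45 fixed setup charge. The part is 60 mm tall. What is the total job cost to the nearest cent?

$1596.48

Time charge = 41.2 × 28.1 = $1157.72.
Feedstock cost = 368 × 1070/1000, so $393.76.
Total = 1157.72 + 393.76 + 45 = $1596.48.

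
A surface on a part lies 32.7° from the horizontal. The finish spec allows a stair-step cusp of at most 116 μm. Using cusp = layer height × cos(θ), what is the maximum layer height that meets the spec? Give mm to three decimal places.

0.138 mm

Layer height = cusp / cos(32.7°) = 0.116 / 0.8415 = 0.138 mm.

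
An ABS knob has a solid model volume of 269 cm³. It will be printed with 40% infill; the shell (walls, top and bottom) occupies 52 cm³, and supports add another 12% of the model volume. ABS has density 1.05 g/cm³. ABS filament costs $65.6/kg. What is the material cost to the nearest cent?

$11.78

Volume inside the shell = 269 − 52, so 217 cm³.
Infill volume = 0.40 × 217, so 86.8 cm³.
Support: 0.12 × 269 → 32.28 cm³.
Deposited volume = 52 + 86.8 + 32.28 = 171.08 cm³.
Mass = 171.08 × 1.05 = 179.634 g.
At $65.6/kg: 179.634/1000 × 65.6 = $11.78.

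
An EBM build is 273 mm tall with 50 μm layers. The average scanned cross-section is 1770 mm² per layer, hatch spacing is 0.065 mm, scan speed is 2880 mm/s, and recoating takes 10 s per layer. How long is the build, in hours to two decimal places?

Number of layers: 273 / 0.05 → 5460 (rounded up).
Scan path per layer: 1770 / 0.065 → 27230.8 mm.
Scan time per layer: 27230.8 / 2880 → 9.4551 s.
Layer cycle: 9.4551 + 10 → 19.4551 s.
Total: 5460 × 19.4551 s = 106224.846 s → 29.51 hours.

29.51 hours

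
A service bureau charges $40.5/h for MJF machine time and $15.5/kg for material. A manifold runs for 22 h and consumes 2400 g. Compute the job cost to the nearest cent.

$928.20

Time charge = 40.5 × 22, so $891.00.
Feedstock cost: 15.5 × 2400/1000 → $37.20.
Job cost: 891.00 + 37.20 = $928.20.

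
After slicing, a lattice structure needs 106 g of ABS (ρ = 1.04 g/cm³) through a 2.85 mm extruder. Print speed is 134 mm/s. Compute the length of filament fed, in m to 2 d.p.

Extruded volume: 106/1.04 = 101.9231 cm³ (101923.1 mm³).
Filament cross-section = π × (2.85/2)² = 6.3794 mm².
L = V/A = 101923.1/6.3794 = 15976.91 mm → 15.98 m.

15.98 m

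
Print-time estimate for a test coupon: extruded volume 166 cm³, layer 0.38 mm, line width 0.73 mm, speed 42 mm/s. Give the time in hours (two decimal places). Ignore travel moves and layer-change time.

Bead cross-section = 0.38 × 0.73 = 0.2774 mm².
Total extruded path = 166000/0.2774 = 598413.8 mm.
Print-move time = 598413.8 / 42 = 14247.9 s.
In the requested units: 14247.9 s = 3.96 hours.

3.96 hours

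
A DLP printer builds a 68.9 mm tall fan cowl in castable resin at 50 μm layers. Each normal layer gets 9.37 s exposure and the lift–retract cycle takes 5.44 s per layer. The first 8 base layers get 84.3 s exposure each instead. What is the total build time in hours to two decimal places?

5.84 hours

Number of layers: 68.9 / 0.05 → 1378 (rounded up).
Bottom layers = 8 × (84.3 + 5.44), so 717.92 s.
Remaining layers: 1370 × (9.37 + 5.44) → 20289.7 s.
Total = 717.92 + 20289.7 = 21007.62 s = 5.84 hours.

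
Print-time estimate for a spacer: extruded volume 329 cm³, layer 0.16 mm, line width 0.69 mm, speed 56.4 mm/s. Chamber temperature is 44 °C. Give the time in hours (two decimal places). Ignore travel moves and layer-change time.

Extrusion cross-section = 0.16 × 0.69 = 0.1104 mm².
Path length: 329000 mm³ / 0.1104 mm² → 2980072.5 mm.
Time extruding = 2980072.5 / 56.4, so 52838.2 s.
In the requested units: 52838.2 s = 14.68 hours.

14.68 hours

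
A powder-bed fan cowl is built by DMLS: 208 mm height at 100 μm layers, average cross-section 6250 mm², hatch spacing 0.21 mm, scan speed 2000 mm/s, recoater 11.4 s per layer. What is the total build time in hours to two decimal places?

15.18 hours

Number of layers: 208 / 0.1 → 2080 (rounded up).
Scan path per layer: 6250 / 0.21 → 29761.9 mm.
Laser time per layer = 29761.9 / 2000 = 14.881 s.
Per-layer time = 14.881 + 11.4 = 26.281 s.
2080 layers × 26.281 s/layer = 54664.48 s, i.e. 15.18 hours.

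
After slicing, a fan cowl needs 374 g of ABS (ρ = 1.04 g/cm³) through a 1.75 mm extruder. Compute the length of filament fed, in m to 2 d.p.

Extruded volume: 374/1.04 = 359.6154 cm³ (359615.4 mm³).
Filament cross-section = π × (1.75/2)² = 2.4053 mm².
L = V/A = 359615.4/2.4053 = 149509.58 mm → 149.51 m.

149.51 m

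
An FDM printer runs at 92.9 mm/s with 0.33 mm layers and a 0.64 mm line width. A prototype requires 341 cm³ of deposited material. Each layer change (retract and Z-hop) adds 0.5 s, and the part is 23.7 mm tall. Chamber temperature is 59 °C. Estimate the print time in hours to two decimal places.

Bead cross-section = 0.33 × 0.64 = 0.2112 mm².
Path length: 341000 mm³ / 0.2112 mm² → 1614583.3 mm.
Print-move time = 1614583.3 / 92.9 = 17379.8 s.
Layers = ⌈23.7/0.33⌉ = 72.
Non-print overhead = 72 × 0.5 = 36 s.
Altogether 17379.8 + 36 = 17415.8 s, i.e. 4.84 hours.

4.84 hours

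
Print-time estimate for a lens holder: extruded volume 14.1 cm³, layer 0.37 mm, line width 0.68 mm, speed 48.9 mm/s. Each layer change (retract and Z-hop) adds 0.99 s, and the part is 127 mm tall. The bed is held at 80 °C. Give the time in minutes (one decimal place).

Bead cross-section = 0.37 × 0.68 = 0.2516 mm².
Toolpath length = 14.1 cm³ / 0.2516 mm² = 14100 / 0.2516 = 56041.3 mm.
Print-move time: 56041.3 / 48.9 → 1146 s.
Layer count = ceil(127 / 0.37) = 344.
Non-print overhead = 344 × 0.99 = 340.56 s.
Total = 1146 + 340.56 = 1486.56 s = 24.8 minutes.

24.8 minutes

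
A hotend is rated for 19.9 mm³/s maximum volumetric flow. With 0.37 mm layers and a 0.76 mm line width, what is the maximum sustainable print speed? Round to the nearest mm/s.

71 mm/s

A: 0.37 × 0.76 → 0.2812 mm².
v_max = Q/A = 19.9/0.2812 = 70.77 mm/s → 71 mm/s.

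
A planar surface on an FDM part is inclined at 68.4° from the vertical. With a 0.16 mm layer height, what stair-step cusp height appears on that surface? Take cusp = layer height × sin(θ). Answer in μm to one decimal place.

h_c = t·sin θ = 0.16 × 0.9298 = 0.148768 mm (148.8 μm).

148.8 μm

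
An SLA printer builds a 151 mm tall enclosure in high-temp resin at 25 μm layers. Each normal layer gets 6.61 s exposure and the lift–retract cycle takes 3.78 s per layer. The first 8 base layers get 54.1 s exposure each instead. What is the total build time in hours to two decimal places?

Number of layers: 151 / 0.025 → 6040 (rounded up).
Burn-in layers: 8 × (54.1 + 3.78) → 463.04 s.
Normal layers = 6032 × (6.61 + 3.78) = 62672.48 s.
Total = 463.04 + 62672.48 = 63135.52 s = 17.54 hours.

17.54 hours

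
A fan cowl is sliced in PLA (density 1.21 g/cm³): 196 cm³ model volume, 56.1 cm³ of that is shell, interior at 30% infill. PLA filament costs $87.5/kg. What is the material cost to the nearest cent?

Infill region = 196 − 56.1 = 139.9 cm³.
Deposited infill: 0.30 × 139.9 → 41.97 cm³.
Deposited volume = 56.1 + 41.97 = 98.07 cm³.
Mass = 98.07 × 1.21, so 118.6647 g.
At $87.5/kg: 118.6647/1000 × 87.5 = $10.38.

$10.38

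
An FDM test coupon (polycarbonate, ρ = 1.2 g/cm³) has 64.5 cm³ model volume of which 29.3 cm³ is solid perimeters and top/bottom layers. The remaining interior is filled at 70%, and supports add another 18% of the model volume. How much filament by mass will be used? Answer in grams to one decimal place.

Volume inside the shell: 64.5 − 29.3 → 35.2 cm³.
Infill volume = 0.70 × 35.2, so 24.64 cm³.
Support = 0.18 × 64.5, so 11.61 cm³.
Total printed volume = 29.3 + 24.64 + 11.61 = 65.55 cm³.
Mass = 65.55 × 1.2 = 78.66 g.

78.7 g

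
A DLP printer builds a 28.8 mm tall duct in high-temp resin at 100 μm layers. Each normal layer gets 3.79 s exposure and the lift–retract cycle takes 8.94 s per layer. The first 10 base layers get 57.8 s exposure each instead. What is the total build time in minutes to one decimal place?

Layer count = ceil(28.8 / 0.1) = 288.
Bottom layers = 10 × (57.8 + 8.94), so 667.4 s.
Remaining layers: 278 × (3.79 + 8.94) → 3538.94 s.
Sum: 667.4 + 3538.94 = 4206.34 s → 70.1 minutes.

70.1 minutes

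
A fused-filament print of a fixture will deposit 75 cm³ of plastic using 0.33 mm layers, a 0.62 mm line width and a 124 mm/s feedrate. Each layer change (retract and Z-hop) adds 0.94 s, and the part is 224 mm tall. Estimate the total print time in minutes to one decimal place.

59.9 minutes

Line area = 0.33 × 0.62 = 0.2046 mm².
Total extruded path = 75000/0.2046 = 366568.9 mm.
Print-move time = 366568.9 / 124 = 2956.2 s.
Layers = ⌈224/0.33⌉ = 679.
Z-hop total: 679 × 0.94 → 638.26 s.
Total = 2956.2 + 638.26 = 3594.46 s = 59.9 minutes.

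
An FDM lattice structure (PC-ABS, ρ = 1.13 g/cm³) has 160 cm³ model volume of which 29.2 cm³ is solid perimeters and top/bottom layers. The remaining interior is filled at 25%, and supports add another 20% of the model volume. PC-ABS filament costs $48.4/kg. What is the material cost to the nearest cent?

Infill region = 160 − 29.2, so 130.8 cm³.
Infill volume = 0.25 × 130.8, so 32.7 cm³.
Support = 0.20 × 160 = 32 cm³.
Total printed volume = 29.2 + 32.7 + 32, so 93.9 cm³.
Mass: 93.9 × 1.13 → 106.107 g.
Cost = 106.107 g / 1000 × $48.4/kg = $5.14.

$5.14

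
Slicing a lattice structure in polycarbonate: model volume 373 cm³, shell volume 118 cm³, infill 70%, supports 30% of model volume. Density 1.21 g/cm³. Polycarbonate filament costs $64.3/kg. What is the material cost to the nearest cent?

Volume inside the shell: 373 − 118 → 255 cm³.
Infill deposited = 0.70 × 255 = 178.5 cm³.
Support = 0.30 × 373 = 111.9 cm³.
Deposited volume = 118 + 178.5 + 111.9, so 408.4 cm³.
Mass = 408.4 × 1.21 = 494.164 g.
At $64.3/kg: 494.164/1000 × 64.3 = $31.77.

$31.77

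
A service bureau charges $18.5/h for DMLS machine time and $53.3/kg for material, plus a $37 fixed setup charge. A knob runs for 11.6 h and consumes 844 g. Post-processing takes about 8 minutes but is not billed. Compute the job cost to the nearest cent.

$296.59

Machine cost = 18.5 × 11.6 = $214.60.
Feedstock cost = 53.3 × 844/1000 = $44.9852.
Adding setup: 214.60 + 44.9852 + 37 → 296.5852 ≈ $296.59.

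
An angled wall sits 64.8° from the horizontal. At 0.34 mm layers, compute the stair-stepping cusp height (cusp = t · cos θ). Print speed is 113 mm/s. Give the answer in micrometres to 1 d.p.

144.8 μm

Cusp = layer height × cos(64.8°) = 0.34 × 0.4258 = 0.144772 mm = 144.8 μm.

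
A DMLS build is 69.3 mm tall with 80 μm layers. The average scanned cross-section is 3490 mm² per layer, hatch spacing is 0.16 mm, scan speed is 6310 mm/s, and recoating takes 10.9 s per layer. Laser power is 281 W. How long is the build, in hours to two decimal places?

Layer count = ceil(69.3 / 0.08) = 867.
Per-layer scan distance = 3490 / 0.16 = 21812.5 mm.
Scan time per layer = 21812.5 / 6310, so 3.4568 s.
Layer cycle = 3.4568 + 10.9, so 14.3568 s.
Total: 867 × 14.3568 s = 12447.3456 s → 3.46 hours.

3.46 hours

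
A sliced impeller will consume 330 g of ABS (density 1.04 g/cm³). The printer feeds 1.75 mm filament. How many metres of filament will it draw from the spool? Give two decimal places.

Extruded volume: 330/1.04 = 317.3077 cm³ (317307.7 mm³).
Cross-section of 1.75 mm filament: π·(1.75/2)² = 2.4053 mm².
Length = 317307.7 / 2.4053 = 131920.22 mm = 131.92 m.

131.92 m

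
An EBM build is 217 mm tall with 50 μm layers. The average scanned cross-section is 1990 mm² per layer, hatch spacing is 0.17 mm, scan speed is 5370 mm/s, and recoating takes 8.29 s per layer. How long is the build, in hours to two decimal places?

Layer count = ceil(217 / 0.05) = 4340.
Hatch length per layer: 1990 / 0.17 → 11705.9 mm.
Scan time per layer = 11705.9 / 5370, so 2.1799 s.
Time per layer: 2.1799 + 8.29 → 10.4699 s.
Build time = 4340 × 10.4699 = 45439.366 s = 12.62 hours.

12.62 hours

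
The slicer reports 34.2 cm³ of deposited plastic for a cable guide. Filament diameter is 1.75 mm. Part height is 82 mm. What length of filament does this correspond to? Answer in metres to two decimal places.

Cross-section of 1.75 mm filament: π·(1.75/2)² = 2.4053 mm².
L = 34200 mm³ / 2.4053 mm² = 14218.6 mm, i.e. 14.22 m.

14.22 m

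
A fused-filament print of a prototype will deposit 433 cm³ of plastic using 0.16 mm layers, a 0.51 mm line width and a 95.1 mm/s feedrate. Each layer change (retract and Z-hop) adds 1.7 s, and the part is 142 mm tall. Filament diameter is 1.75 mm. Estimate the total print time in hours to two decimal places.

15.92 hours

Bead cross-section = 0.16 × 0.51, so 0.0816 mm².
Total extruded path = 433000/0.0816 = 5306372.5 mm.
Time extruding = 5306372.5 / 95.1, so 55797.8 s.
Layer count = ceil(142 / 0.16) = 888.
Z-hop total: 888 × 1.7 → 1509.6 s.
Altogether 55797.8 + 1509.6 = 57307.4 s, i.e. 15.92 hours.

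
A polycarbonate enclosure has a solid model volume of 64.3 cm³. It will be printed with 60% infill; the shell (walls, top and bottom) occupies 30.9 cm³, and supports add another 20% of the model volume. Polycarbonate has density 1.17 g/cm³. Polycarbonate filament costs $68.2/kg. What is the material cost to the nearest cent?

$5.09

Infill region = 64.3 − 30.9, so 33.4 cm³.
Infill deposited = 0.60 × 33.4 = 20.04 cm³.
Support = 0.20 × 64.3, so 12.86 cm³.
Deposited volume = 30.9 + 20.04 + 12.86, so 63.8 cm³.
Mass = 63.8 × 1.17, so 74.646 g.
Cost = 74.646 g / 1000 × $68.2/kg = $5.09.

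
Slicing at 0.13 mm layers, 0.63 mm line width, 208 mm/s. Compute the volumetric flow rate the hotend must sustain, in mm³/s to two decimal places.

17.04

Bead cross-section = 0.13 × 0.63, so 0.0819 mm².
Volumetric flow = 208 × 0.0819 = 17.04 mm³/s.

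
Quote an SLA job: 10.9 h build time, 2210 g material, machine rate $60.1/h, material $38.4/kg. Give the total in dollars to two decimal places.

Machine-time cost: 60.1 × 10.9 → $655.09.
Feedstock cost: 38.4 × 2210/1000 → $84.864.
Job cost: 655.09 + 84.864 = 739.954 ≈ $739.95.

$739.95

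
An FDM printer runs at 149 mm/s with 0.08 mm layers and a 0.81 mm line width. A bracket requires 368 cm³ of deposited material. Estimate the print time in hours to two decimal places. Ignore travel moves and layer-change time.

Extrusion cross-section: 0.08 × 0.81 → 0.0648 mm².
Total extruded path = 368000/0.0648 = 5679012.3 mm.
Time extruding = 5679012.3 / 149, so 38114.2 s.
In the requested units: 38114.2 s = 10.59 hours.

10.59 hours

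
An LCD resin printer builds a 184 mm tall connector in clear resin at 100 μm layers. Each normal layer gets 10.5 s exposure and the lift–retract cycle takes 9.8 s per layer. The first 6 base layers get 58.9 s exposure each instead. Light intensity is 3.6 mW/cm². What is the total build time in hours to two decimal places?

Number of layers: 184 / 0.1 → 1840 (rounded up).
Base layers: 6 × (58.9 + 9.8) → 412.2 s.
Remaining layers = 1834 × (10.5 + 9.8), so 37230.2 s.
Sum: 412.2 + 37230.2 = 37642.4 s → 10.46 hours.

10.46 hours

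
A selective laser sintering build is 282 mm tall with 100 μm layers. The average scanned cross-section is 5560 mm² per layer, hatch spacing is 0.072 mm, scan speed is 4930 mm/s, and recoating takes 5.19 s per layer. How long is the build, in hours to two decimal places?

16.34 hours

Number of layers: 282 / 0.1 → 2820 (rounded up).
Scan path per layer = 5560 / 0.072 = 77222.2 mm.
Scan time per layer: 77222.2 / 4930 → 15.6637 s.
Layer cycle = 15.6637 + 5.19 = 20.8537 s.
2820 layers × 20.8537 s/layer = 58807.434 s, i.e. 16.34 hours.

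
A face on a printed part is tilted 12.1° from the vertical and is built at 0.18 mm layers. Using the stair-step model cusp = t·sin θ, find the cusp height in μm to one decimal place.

h_c = t·sin θ = 0.18 × 0.2096 = 0.037728 mm (37.7 μm).

37.7 μm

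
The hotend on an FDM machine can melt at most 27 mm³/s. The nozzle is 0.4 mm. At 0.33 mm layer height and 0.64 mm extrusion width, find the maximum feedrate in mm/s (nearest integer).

A: 0.33 × 0.64 → 0.2112 mm².
v_max = Q/A = 27/0.2112 = 127.84 mm/s → 128 mm/s.

128 mm/s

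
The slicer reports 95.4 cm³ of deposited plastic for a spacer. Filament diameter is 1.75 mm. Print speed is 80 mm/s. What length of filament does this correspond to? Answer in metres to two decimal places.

39.66 m

A = π r² = π × 0.875² = 2.4053 mm².
L = 95400 mm³ / 2.4053 mm² = 39662.41 mm, i.e. 39.66 m.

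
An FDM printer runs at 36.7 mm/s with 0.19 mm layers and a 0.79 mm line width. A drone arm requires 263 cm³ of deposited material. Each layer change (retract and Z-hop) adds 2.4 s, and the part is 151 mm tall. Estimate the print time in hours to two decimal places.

Extrusion cross-section = 0.19 × 0.79 = 0.1501 mm².
Toolpath length = 263 cm³ / 0.1501 mm² = 263000 / 0.1501 = 1752165.2 mm.
Time extruding = 1752165.2 / 36.7 = 47742.9 s.
Layer count = ceil(151 / 0.19) = 795.
Layer-change overhead = 795 × 2.4 = 1908 s.
Altogether 47742.9 + 1908 = 49650.9 s, i.e. 13.79 hours.

13.79 hours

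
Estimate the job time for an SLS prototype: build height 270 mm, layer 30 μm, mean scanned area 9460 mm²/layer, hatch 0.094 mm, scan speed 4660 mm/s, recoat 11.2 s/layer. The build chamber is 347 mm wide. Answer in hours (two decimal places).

81.99 hours

Number of layers: 270 / 0.03 → 9000 (rounded up).
Per-layer scan distance = 9460 / 0.094, so 100638.3 mm.
Laser time per layer: 100638.3 / 4660 → 21.5962 s.
Layer cycle = 21.5962 + 11.2, so 32.7962 s.
9000 layers × 32.7962 s/layer = 295165.8 s, i.e. 81.99 hours.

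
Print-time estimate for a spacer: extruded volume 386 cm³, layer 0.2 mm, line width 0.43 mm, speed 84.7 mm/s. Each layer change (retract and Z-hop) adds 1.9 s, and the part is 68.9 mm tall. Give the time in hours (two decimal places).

Bead cross-section = 0.2 × 0.43 = 0.086 mm².
Path length: 386000 mm³ / 0.086 mm² → 4488372.1 mm.
Extrusion time = 4488372.1 / 84.7 = 52991.4 s.
Layers = ⌈68.9/0.2⌉ = 345.
Non-print overhead: 345 × 1.9 → 655.5 s.
Altogether 52991.4 + 655.5 = 53646.9 s, i.e. 14.90 hours.

14.90 hours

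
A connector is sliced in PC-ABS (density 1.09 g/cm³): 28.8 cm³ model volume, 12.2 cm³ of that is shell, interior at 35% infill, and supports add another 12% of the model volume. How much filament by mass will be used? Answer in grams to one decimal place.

23.4 g

Volume inside the shell = 28.8 − 12.2 = 16.6 cm³.
Infill deposited = 0.35 × 16.6, so 5.81 cm³.
Support = 0.12 × 28.8 = 3.456 cm³.
Total extruded: 12.2 + 5.81 + 3.456 → 21.466 cm³.
Mass: 21.466 × 1.09 → 23.39794 g.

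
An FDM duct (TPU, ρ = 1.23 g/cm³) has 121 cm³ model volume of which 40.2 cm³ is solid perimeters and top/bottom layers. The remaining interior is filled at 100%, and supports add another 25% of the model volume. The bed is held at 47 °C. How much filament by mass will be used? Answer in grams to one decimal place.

186.0 g

Interior volume: 121 − 40.2 → 80.8 cm³.
Infill deposited = 1.00 × 80.8 = 80.8 cm³.
Support: 0.25 × 121 → 30.25 cm³.
Total extruded = 40.2 + 80.8 + 30.25 = 151.25 cm³.
Mass: 151.25 × 1.23 → 186.0375 g.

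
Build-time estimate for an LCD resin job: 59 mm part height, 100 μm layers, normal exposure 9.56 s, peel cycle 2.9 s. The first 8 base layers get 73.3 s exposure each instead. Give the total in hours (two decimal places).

2.18 hours

Number of layers: 59 / 0.1 → 590 (rounded up).
Burn-in layers = 8 × (73.3 + 2.9), so 609.6 s.
Regular layers = 582 × (9.56 + 2.9) = 7251.72 s.
Total = 609.6 + 7251.72 = 7861.32 s = 2.18 hours.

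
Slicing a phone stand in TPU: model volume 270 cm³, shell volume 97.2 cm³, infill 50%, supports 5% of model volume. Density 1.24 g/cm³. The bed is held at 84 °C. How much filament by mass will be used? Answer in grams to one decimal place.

Infill region = 270 − 97.2 = 172.8 cm³.
Infill volume: 0.50 × 172.8 → 86.4 cm³.
Support: 0.05 × 270 → 13.5 cm³.
Total extruded: 97.2 + 86.4 + 13.5 → 197.1 cm³.
Mass = 197.1 × 1.24, so 244.404 g.

244.4 g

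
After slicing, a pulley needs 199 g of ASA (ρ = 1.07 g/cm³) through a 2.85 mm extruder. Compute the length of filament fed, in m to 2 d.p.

29.15 m

Volume = 199 g / 1.07 g·cm⁻³ = 185.9813 cm³ = 185981.3 mm³.
Filament cross-section = π × (2.85/2)² = 6.3794 mm².
Length = 185981.3 / 6.3794 = 29153.42 mm = 29.15 m.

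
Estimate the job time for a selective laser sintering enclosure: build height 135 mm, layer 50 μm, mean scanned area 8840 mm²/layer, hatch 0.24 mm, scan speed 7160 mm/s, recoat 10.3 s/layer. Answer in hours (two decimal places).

11.58 hours

Number of layers: 135 / 0.05 → 2700 (rounded up).
Scan path per layer = 8840 / 0.24 = 36833.3 mm.
Laser time per layer: 36833.3 / 7160 → 5.1443 s.
Layer cycle = 5.1443 + 10.3, so 15.4443 s.
Total: 2700 × 15.4443 s = 41699.61 s → 11.58 hours.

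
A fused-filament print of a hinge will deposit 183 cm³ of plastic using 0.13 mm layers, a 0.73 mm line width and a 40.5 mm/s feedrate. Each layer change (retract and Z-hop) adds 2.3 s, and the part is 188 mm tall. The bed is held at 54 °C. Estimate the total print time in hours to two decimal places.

14.15 hours

Line area = 0.13 × 0.73, so 0.0949 mm².
Path length: 183000 mm³ / 0.0949 mm² → 1928345.6 mm.
Print-move time = 1928345.6 / 40.5, so 47613.5 s.
Number of layers: 188 / 0.13 → 1447 (rounded up).
Z-hop total: 1447 × 2.3 → 3328.1 s.
Altogether 47613.5 + 3328.1 = 50941.6 s, i.e. 14.15 hours.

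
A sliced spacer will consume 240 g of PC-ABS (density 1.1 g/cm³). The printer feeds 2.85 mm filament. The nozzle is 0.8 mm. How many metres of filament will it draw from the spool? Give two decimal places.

34.20 m

Extruded volume: 240/1.1 = 218.1818 cm³ (218181.8 mm³).
Filament cross-section = π × (2.85/2)² = 6.3794 mm².
L = V/A = 218181.8/6.3794 = 34200.99 mm → 34.20 m.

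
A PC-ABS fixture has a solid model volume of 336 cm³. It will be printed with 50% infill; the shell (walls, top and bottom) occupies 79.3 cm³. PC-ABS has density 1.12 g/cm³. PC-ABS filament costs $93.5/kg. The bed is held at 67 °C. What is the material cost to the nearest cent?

Interior volume = 336 − 79.3 = 256.7 cm³.
Infill volume = 0.50 × 256.7 = 128.35 cm³.
Deposited volume = 79.3 + 128.35 = 207.65 cm³.
Mass: 207.65 × 1.12 → 232.568 g.
Cost = 232.568 g / 1000 × $93.5/kg = $21.75.

$21.75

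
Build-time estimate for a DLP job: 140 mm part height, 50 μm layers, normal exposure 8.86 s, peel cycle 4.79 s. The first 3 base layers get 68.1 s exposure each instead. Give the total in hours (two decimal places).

Layers = ⌈140/0.05⌉ = 2800.
Base layers = 3 × (68.1 + 4.79) = 218.67 s.
Normal layers = 2797 × (8.86 + 4.79) = 38179.05 s.
Total = 218.67 + 38179.05 = 38397.72 s = 10.67 hours.

10.67 hours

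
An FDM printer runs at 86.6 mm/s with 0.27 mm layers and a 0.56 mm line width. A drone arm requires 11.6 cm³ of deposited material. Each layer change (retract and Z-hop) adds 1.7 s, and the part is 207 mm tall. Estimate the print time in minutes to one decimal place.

Line area = 0.27 × 0.56, so 0.1512 mm².
Total extruded path = 11600/0.1512 = 76719.6 mm.
Print-move time = 76719.6 / 86.6, so 885.9 s.
Layer count = ceil(207 / 0.27) = 767.
Non-print overhead = 767 × 1.7 = 1303.9 s.
Total = 885.9 + 1303.9 = 2189.8 s = 36.5 minutes.

36.5 minutes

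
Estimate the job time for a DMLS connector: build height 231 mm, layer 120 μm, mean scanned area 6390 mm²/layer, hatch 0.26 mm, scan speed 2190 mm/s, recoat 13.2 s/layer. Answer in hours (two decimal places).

Number of layers: 231 / 0.12 → 1925 (rounded up).
Scan path per layer = 6390 / 0.26, so 24576.9 mm.
Per-layer scan time = 24576.9 / 2190, so 11.2223 s.
Per-layer time: 11.2223 + 13.2 → 24.4223 s.
1925 layers × 24.4223 s/layer = 47012.9275 s, i.e. 13.06 hours.

13.06 hours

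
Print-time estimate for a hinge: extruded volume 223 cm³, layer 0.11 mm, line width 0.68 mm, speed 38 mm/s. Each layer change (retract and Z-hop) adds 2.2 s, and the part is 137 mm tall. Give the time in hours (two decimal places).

Extrusion cross-section = 0.11 × 0.68 = 0.0748 mm².
Toolpath length = 223 cm³ / 0.0748 mm² = 223000 / 0.0748 = 2981283.4 mm.
Extrusion time = 2981283.4 / 38 = 78454.8 s.
Number of layers: 137 / 0.11 → 1246 (rounded up).
Layer-change overhead: 1246 × 2.2 → 2741.2 s.
Altogether 78454.8 + 2741.2 = 81196 s, i.e. 22.55 hours.

22.55 hours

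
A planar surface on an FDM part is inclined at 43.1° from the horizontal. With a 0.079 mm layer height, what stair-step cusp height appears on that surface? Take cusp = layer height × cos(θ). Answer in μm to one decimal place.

cos(43.1°) = 0.7302, so cusp = 0.079 × 0.7302 = 0.057686 mm → 57.7 μm.

57.7 μm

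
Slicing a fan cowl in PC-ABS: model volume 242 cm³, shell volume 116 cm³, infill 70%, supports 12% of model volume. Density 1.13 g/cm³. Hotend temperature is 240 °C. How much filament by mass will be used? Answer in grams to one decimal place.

263.6 g

Interior volume = 242 − 116, so 126 cm³.
Deposited infill = 0.70 × 126 = 88.2 cm³.
Support = 0.12 × 242 = 29.04 cm³.
Deposited volume: 116 + 88.2 + 29.04 → 233.24 cm³.
Mass: 233.24 × 1.13 → 263.5612 g.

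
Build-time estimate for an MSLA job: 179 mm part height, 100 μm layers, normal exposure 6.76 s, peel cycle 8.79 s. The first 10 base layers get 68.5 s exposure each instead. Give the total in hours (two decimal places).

Layers = ⌈179/0.1⌉ = 1790.
Burn-in layers = 10 × (68.5 + 8.79) = 772.9 s.
Remaining layers: 1780 × (6.76 + 8.79) → 27679 s.
Sum: 772.9 + 27679 = 28451.9 s → 7.90 hours.

7.90 hours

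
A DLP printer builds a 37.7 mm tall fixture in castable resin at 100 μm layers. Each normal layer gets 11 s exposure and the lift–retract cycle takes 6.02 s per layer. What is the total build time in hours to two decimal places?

Number of layers: 37.7 / 0.1 → 377 (rounded up).
Per-layer time: 11 + 6.02 → 17.02 s.
Total = 377 × 17.02 = 6416.54 s = 1.78 hours.

1.78 hours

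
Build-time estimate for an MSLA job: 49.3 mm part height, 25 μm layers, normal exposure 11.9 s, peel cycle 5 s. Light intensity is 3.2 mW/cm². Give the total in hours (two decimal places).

Number of layers: 49.3 / 0.025 → 1972 (rounded up).
Per-layer time = 11.9 + 5, so 16.9 s.
Total = 1972 × 16.9 = 33326.8 s = 9.26 hours.

9.26 hours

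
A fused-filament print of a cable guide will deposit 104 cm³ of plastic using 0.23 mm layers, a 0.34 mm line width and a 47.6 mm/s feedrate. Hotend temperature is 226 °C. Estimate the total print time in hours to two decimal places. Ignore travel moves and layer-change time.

7.76 hours

Extrusion cross-section = 0.23 × 0.34 = 0.0782 mm².
Total extruded path = 104000/0.0782 = 1329923.3 mm.
Print-move time = 1329923.3 / 47.6 = 27939.6 s.
Converting: 27939.6 s = 7.76 hours.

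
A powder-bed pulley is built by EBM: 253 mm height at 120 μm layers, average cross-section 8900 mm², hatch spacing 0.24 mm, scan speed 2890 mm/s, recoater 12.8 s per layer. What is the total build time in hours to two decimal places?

Number of layers: 253 / 0.12 → 2109 (rounded up).
Per-layer scan distance = 8900 / 0.24, so 37083.3 mm.
Scan time per layer = 37083.3 / 2890 = 12.8316 s.
Time per layer = 12.8316 + 12.8, so 25.6316 s.
2109 layers × 25.6316 s/layer = 54057.0444 s, i.e. 15.02 hours.

15.02 hours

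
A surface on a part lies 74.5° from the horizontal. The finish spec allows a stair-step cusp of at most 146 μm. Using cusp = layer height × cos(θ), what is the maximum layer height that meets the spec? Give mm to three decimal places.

0.546 mm

Layer height = cusp / cos(74.5°) = 0.146 / 0.2672 = 0.546 mm.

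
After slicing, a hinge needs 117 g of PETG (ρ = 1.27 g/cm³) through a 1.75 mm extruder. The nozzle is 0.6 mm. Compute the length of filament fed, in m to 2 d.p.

Volume = 117 g / 1.27 g·cm⁻³ = 92.126 cm³ = 92126 mm³.
Filament cross-section = π × (1.75/2)² = 2.4053 mm².
L = V/A = 92126/2.4053 = 38301.25 mm → 38.30 m.

38.30 m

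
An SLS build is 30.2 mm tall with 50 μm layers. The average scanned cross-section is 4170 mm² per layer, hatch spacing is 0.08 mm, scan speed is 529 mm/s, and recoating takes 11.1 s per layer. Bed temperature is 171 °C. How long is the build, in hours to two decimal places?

18.39 hours

Number of layers: 30.2 / 0.05 → 604 (rounded up).
Per-layer scan distance = 4170 / 0.08, so 52125 mm.
Laser time per layer: 52125 / 529 → 98.535 s.
Layer cycle = 98.535 + 11.1 = 109.635 s.
604 layers × 109.635 s/layer = 66219.54 s, i.e. 18.39 hours.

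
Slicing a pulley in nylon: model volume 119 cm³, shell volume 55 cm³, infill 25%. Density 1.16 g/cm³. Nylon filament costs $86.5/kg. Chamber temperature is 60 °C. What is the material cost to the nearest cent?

Infill region: 119 − 55 → 64 cm³.
Infill deposited = 0.25 × 64 = 16 cm³.
Total extruded = 55 + 16 = 71 cm³.
Mass: 71 × 1.16 → 82.36 g.
Cost = 82.36 g / 1000 × $86.5/kg = $7.12.

$7.12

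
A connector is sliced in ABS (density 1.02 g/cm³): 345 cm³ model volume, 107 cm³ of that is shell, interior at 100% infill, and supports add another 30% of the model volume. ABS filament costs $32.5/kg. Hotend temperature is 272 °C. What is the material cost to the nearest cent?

$14.87

Volume inside the shell = 345 − 107 = 238 cm³.
Infill deposited = 1.00 × 238, so 238 cm³.
Support: 0.30 × 345 → 103.5 cm³.
Deposited volume = 107 + 238 + 103.5 = 448.5 cm³.
Mass = 448.5 × 1.02, so 457.47 g.
At $32.5/kg: 457.47/1000 × 32.5 = $14.87.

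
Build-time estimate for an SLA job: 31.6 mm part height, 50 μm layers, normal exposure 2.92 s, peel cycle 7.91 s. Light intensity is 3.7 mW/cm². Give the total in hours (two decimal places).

1.90 hours

Layer count = ceil(31.6 / 0.05) = 632.
Cycle time = 2.92 + 7.91 = 10.83 s.
Total = 632 × 10.83 = 6844.56 s = 1.90 hours.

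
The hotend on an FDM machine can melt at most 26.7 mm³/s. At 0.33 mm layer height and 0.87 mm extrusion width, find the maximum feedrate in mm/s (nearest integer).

93 mm/s

Extrusion cross-section = 0.33 × 0.87 = 0.2871 mm².
Max speed = 26.7 / 0.2871 = 93.00 ≈ 93 mm/s.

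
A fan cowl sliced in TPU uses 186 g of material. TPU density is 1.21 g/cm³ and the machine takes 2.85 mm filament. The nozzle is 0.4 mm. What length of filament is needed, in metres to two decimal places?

Volume = 186 g / 1.21 g·cm⁻³ = 153.719 cm³ = 153719 mm³.
Filament cross-section = π × (2.85/2)² = 6.3794 mm².
Length = 153719 / 6.3794 = 24096.15 mm = 24.10 m.

24.10 m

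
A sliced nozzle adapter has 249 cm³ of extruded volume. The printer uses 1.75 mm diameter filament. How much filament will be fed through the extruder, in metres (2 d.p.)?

Filament cross-section = π × (1.75/2)² = 2.4053 mm².
L = 249000 mm³ / 2.4053 mm² = 103521.39 mm, i.e. 103.52 m.

103.52 m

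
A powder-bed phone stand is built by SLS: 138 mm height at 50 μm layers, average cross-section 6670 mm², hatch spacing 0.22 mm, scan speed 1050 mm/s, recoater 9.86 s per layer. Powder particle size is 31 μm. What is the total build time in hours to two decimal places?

Layer count = ceil(138 / 0.05) = 2760.
Per-layer scan distance: 6670 / 0.22 → 30318.2 mm.
Per-layer scan time = 30318.2 / 1050 = 28.8745 s.
Time per layer = 28.8745 + 9.86, so 38.7345 s.
2760 layers × 38.7345 s/layer = 106907.22 s, i.e. 29.70 hours.

29.70 hours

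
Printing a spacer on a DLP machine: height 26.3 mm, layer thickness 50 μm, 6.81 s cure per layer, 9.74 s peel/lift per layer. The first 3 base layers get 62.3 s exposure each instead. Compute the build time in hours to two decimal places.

2.46 hours

Number of layers: 26.3 / 0.05 → 526 (rounded up).
Base layers: 3 × (62.3 + 9.74) → 216.12 s.
Remaining layers = 523 × (6.81 + 9.74) = 8655.65 s.
Sum: 216.12 + 8655.65 = 8871.77 s → 2.46 hours.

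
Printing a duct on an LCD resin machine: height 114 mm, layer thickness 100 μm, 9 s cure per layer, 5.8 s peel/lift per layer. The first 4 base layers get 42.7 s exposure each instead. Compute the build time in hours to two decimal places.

4.72 hours

Number of layers: 114 / 0.1 → 1140 (rounded up).
Bottom layers = 4 × (42.7 + 5.8) = 194 s.
Normal layers = 1136 × (9 + 5.8), so 16812.8 s.
Total = 194 + 16812.8 = 17006.8 s = 4.72 hours.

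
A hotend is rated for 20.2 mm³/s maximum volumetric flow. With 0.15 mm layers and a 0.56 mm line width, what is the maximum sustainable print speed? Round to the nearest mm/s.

240 mm/s

Bead cross-section = 0.15 × 0.56, so 0.084 mm².
Max speed = 20.2 / 0.084 = 240.48 ≈ 240 mm/s.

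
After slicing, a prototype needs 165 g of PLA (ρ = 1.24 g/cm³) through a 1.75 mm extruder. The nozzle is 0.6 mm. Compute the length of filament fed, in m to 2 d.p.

Extruded volume: 165/1.24 = 133.0645 cm³ (133064.5 mm³).
Filament cross-section = π × (1.75/2)² = 2.4053 mm².
Length = 133064.5 / 2.4053 = 55321.37 mm = 55.32 m.

55.32 m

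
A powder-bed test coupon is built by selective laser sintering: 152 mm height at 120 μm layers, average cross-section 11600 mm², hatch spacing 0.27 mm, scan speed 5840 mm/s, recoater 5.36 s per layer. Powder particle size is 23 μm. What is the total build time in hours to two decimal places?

Number of layers: 152 / 0.12 → 1267 (rounded up).
Hatch length per layer: 11600 / 0.27 → 42963 mm.
Per-layer scan time = 42963 / 5840 = 7.3567 s.
Layer cycle: 7.3567 + 5.36 → 12.7167 s.
Total: 1267 × 12.7167 s = 16112.0589 s → 4.48 hours.

4.48 hours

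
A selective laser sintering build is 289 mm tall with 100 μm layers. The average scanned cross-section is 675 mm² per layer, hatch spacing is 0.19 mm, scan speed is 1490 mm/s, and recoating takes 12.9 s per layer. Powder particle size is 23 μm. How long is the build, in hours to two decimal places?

12.27 hours

Number of layers: 289 / 0.1 → 2890 (rounded up).
Hatch length per layer = 675 / 0.19 = 3552.6 mm.
Scan time per layer = 3552.6 / 1490, so 2.3843 s.
Layer cycle: 2.3843 + 12.9 → 15.2843 s.
Build time = 2890 × 15.2843 = 44171.627 s = 12.27 hours.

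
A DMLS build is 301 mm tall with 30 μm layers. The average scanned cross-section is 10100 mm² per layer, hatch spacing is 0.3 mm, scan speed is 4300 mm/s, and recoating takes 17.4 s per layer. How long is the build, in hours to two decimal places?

Layer count = ceil(301 / 0.03) = 10034.
Hatch length per layer: 10100 / 0.3 → 33666.7 mm.
Per-layer scan time = 33666.7 / 4300, so 7.8295 s.
Time per layer: 7.8295 + 17.4 → 25.2295 s.
Total: 10034 × 25.2295 s = 253152.803 s → 70.32 hours.

70.32 hours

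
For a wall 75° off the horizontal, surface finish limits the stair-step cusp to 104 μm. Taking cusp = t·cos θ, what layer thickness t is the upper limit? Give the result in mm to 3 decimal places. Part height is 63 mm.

t = h_c / cos θ = 0.104 / 0.2588 = 0.402 mm.

0.402 mm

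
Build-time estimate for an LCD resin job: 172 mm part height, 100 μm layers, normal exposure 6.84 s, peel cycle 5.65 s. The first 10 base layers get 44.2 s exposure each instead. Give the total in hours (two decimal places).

6.07 hours

Layers = ⌈172/0.1⌉ = 1720.
Burn-in layers: 10 × (44.2 + 5.65) → 498.5 s.
Normal layers = 1710 × (6.84 + 5.65), so 21357.9 s.
Total = 498.5 + 21357.9 = 21856.4 s = 6.07 hours.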